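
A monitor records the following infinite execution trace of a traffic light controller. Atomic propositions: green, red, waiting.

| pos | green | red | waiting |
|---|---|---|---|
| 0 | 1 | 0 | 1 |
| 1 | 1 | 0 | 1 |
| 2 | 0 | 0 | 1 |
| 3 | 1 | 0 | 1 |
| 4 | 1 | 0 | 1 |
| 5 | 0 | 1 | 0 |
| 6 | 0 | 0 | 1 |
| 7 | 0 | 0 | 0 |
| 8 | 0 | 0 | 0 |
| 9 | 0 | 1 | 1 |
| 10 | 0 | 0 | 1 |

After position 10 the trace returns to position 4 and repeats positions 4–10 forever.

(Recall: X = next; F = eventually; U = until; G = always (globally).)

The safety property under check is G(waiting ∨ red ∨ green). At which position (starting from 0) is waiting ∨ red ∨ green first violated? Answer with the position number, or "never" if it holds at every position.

Check waiting ∨ red ∨ green at each position in order: 0 ✓, 1 ✓, 2 ✓, 3 ✓, 4 ✓, 5 ✓, 6 ✓.
At position 7 the labels are {}, so waiting ∨ red ∨ green is false there. This is the first violation.

7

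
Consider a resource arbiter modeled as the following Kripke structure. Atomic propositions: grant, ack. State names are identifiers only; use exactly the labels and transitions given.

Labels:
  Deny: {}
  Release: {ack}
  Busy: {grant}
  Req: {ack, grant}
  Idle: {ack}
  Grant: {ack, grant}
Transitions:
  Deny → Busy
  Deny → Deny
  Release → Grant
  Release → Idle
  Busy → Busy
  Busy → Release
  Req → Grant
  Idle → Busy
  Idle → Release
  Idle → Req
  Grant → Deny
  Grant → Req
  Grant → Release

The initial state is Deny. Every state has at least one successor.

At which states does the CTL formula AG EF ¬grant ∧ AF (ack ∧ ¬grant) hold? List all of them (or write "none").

States satisfying EF ¬grant: {Deny, Release, Busy, Req, Idle, Grant}.
States satisfying AG EF ¬grant: {Deny, Release, Busy, Req, Idle, Grant}.
States satisfying ack ∧ ¬grant: {Release, Idle}.
States satisfying AF (ack ∧ ¬grant): {Release, Idle}.
States satisfying AG EF ¬grant ∧ AF (ack ∧ ¬grant): {Release, Idle}.

{Release, Idle}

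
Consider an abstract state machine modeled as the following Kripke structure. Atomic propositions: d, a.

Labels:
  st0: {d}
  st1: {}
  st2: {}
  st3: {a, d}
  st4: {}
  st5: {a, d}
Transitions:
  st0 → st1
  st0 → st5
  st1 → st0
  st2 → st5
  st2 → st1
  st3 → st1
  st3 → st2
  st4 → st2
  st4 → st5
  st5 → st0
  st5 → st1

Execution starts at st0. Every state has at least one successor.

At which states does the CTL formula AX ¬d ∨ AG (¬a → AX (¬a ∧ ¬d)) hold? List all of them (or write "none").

{st3}

States satisfying ¬d: {st1, st2, st4}.
States satisfying AX ¬d: {st3}.
States satisfying ¬a → AX (¬a ∧ ¬d): {st3, st5}.
States satisfying AG (¬a → AX (¬a ∧ ¬d)): ∅.
States satisfying AX ¬d ∨ AG (¬a → AX (¬a ∧ ¬d)): {st3}.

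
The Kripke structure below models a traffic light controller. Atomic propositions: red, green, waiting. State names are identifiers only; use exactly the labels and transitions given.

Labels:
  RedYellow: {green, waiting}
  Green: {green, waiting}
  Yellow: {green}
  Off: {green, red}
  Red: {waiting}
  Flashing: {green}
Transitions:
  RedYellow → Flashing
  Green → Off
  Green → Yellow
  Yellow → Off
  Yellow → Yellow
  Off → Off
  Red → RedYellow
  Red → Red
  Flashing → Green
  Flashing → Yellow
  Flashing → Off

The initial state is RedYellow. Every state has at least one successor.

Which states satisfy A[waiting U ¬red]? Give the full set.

States satisfying waiting: {RedYellow, Green, Red}.
States satisfying ¬red: {RedYellow, Green, Yellow, Red, Flashing}.
States satisfying A[waiting U ¬red]: {RedYellow, Green, Yellow, Red, Flashing}.

{RedYellow, Green, Yellow, Red, Flashing}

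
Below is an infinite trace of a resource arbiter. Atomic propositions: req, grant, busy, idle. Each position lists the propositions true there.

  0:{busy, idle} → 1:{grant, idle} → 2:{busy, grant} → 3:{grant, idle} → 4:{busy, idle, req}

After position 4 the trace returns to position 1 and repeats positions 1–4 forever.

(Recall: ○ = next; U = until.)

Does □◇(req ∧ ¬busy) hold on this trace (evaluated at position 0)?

Does not hold

◇(req ∧ ¬busy) must hold at every position from 0 onward. It fails at position 0, so □◇(req ∧ ¬busy) is false.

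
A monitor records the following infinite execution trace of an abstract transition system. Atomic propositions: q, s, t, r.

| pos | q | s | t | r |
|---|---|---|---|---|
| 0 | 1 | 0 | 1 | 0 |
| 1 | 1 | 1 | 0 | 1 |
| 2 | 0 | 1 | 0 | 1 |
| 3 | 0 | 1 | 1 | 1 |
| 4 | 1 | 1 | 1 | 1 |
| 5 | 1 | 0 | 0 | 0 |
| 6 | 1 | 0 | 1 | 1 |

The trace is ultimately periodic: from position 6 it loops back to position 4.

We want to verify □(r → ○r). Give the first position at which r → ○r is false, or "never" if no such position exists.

4

Check r → ○r at each position in order: 0 ✓, 1 ✓, 2 ✓, 3 ✓.
At position 4 the labels are {q, r, s, t} and the next position 5 has {q}, so r → ○r is false there. This is the first violation.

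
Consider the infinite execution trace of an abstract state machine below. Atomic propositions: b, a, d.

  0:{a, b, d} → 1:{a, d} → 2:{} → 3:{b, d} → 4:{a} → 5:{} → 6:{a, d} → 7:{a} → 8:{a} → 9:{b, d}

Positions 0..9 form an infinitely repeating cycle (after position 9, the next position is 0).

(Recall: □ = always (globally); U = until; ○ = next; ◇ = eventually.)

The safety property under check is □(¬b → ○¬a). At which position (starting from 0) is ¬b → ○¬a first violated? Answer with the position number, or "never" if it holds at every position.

5

Check ¬b → ○¬a at each position in order: 0 ✓, 1 ✓, 2 ✓, 3 ✓, 4 ✓.
At position 5 the labels are {} and the next position 6 has {a, d}, so ¬b → ○¬a is false there. This is the first violation.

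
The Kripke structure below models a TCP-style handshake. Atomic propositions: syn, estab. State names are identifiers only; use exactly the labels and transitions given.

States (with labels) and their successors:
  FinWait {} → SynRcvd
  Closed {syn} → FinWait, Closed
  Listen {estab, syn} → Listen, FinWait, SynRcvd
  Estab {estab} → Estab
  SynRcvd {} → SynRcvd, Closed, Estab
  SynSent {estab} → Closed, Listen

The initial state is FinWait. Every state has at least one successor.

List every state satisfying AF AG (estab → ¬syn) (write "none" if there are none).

{FinWait, Closed, Estab, SynRcvd}

States satisfying AG (estab → ¬syn): {FinWait, Closed, Estab, SynRcvd}.
States satisfying AF AG (estab → ¬syn): {FinWait, Closed, Estab, SynRcvd}.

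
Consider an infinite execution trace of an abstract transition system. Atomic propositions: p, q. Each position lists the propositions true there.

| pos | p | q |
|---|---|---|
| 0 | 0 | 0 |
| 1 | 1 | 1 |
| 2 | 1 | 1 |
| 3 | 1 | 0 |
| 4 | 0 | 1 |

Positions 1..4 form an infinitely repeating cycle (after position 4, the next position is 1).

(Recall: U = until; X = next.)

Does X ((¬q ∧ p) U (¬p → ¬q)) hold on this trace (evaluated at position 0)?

Satisfied

The position after 0 is 1; (¬q ∧ p) U (¬p → ¬q) is true there.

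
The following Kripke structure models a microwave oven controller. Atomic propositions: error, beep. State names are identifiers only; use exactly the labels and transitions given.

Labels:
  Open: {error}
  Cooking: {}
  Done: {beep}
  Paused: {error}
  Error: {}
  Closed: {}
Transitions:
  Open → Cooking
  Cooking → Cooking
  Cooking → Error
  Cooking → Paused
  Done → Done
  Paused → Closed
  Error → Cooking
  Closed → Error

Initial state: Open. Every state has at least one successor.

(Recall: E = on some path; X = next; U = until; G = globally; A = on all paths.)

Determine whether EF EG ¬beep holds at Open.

Holds

States satisfying EG ¬beep: {Open, Cooking, Paused, Error, Closed}.
States satisfying EF EG ¬beep: {Open, Cooking, Paused, Error, Closed}.
Some path from Open reaches a state where EG ¬beep holds.
Open ∈ Sat(EF EG ¬beep).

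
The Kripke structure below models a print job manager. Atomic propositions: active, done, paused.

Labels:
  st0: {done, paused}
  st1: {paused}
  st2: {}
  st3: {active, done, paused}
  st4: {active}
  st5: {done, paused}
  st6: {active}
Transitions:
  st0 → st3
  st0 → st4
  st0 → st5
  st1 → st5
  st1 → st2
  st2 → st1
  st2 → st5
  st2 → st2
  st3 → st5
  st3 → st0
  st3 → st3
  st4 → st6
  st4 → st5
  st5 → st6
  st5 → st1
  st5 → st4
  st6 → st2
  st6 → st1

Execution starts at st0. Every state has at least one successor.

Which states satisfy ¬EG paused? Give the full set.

{st2, st4, st6}

States satisfying paused: {st0, st1, st3, st5}.
States satisfying EG paused: {st0, st1, st3, st5}.
States satisfying ¬EG paused: {st2, st4, st6}.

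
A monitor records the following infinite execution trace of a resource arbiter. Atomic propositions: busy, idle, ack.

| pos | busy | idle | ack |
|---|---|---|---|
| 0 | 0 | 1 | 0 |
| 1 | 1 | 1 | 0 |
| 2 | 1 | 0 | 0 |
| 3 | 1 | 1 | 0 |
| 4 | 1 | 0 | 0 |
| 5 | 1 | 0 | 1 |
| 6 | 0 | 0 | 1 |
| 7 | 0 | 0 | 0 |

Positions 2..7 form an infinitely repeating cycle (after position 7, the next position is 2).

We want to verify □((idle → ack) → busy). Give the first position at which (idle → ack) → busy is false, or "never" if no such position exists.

6

Check (idle → ack) → busy at each position in order: 0 ✓, 1 ✓, 2 ✓, 3 ✓, 4 ✓, 5 ✓.
At position 6 the labels are {ack}, so (idle → ack) → busy is false there. This is the first violation.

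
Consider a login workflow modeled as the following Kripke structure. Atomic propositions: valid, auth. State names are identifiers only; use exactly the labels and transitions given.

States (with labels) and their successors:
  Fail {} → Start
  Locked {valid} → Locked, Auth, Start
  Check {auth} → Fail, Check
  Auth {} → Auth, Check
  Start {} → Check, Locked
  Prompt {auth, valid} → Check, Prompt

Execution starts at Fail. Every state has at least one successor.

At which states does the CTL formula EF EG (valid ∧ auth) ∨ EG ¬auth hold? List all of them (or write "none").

States satisfying EG (valid ∧ auth): {Prompt}.
States satisfying EF EG (valid ∧ auth): {Prompt}.
States satisfying ¬auth: {Fail, Locked, Auth, Start}.
States satisfying EG ¬auth: {Fail, Locked, Auth, Start}.
States satisfying EF EG (valid ∧ auth) ∨ EG ¬auth: {Fail, Locked, Auth, Start, Prompt}.

{Fail, Locked, Auth, Start, Prompt}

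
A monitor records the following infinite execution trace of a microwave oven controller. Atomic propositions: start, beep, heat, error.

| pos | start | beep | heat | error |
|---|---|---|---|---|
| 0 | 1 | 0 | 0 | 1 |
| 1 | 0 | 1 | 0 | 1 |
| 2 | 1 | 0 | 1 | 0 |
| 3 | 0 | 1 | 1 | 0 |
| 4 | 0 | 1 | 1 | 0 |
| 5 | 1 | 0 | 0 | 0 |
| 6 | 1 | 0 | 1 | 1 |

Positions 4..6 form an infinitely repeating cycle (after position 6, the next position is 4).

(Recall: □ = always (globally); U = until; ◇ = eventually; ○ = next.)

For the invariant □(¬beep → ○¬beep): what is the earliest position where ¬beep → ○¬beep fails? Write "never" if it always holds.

At position 0 the labels are {error, start} and the next position 1 has {beep, error}, so ¬beep → ○¬beep is false there. This is the first violation.

0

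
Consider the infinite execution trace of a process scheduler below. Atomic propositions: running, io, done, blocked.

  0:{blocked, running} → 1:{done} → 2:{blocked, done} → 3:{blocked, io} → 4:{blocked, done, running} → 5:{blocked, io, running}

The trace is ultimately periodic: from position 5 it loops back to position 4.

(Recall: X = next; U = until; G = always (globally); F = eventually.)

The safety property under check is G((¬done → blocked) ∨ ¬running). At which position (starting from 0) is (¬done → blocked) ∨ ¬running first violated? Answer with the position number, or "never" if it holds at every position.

(¬done → blocked) ∨ ¬running holds at every position 0..5, and those are all the positions the trace ever visits, so the invariant G((¬done → blocked) ∨ ¬running) is never violated.

never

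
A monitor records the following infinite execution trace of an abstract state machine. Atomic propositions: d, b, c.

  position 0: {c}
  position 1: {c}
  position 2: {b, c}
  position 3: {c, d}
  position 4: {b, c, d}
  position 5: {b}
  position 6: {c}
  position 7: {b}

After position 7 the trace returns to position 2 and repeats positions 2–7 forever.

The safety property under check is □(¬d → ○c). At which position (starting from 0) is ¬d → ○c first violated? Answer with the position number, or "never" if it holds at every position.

6

Check ¬d → ○c at each position in order: 0 ✓, 1 ✓, 2 ✓, 3 ✓, 4 ✓, 5 ✓.
At position 6 the labels are {c} and the next position 7 has {b}, so ¬d → ○c is false there. This is the first violation.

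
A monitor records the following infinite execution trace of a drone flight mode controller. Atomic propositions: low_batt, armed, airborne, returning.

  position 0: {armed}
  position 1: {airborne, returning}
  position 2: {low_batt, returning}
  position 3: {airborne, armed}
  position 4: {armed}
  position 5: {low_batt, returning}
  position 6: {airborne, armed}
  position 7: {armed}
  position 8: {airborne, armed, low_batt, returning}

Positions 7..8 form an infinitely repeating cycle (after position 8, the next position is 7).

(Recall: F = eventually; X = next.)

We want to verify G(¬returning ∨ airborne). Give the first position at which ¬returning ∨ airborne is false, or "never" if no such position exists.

Check ¬returning ∨ airborne at each position in order: 0 ✓, 1 ✓.
At position 2 the labels are {low_batt, returning}, so ¬returning ∨ airborne is false there. This is the first violation.

2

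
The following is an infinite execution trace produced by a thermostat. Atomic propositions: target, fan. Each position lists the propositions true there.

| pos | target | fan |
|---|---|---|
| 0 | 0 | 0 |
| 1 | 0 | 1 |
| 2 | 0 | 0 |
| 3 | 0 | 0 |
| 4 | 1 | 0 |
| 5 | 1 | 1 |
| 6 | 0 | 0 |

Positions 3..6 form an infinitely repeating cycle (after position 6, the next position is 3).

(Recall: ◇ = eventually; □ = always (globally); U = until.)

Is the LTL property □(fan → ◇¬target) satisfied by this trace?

fan → ◇¬target holds at every position 0..6, and those are all positions ever visited, so □(fan → ◇¬target) holds.
Positions where fan holds: 1, 5.
Check ◇¬target at each: 1→ok, 5→ok.

Satisfied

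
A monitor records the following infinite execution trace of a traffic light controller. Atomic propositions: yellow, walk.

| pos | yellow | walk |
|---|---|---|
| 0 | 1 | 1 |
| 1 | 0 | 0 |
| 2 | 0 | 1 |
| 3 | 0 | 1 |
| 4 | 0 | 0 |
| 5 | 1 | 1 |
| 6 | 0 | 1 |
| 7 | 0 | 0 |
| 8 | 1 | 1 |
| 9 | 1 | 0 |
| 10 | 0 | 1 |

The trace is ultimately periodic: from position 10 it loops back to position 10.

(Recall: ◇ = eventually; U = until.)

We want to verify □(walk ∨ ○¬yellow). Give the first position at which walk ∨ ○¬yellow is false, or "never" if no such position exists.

4

Check walk ∨ ○¬yellow at each position in order: 0 ✓, 1 ✓, 2 ✓, 3 ✓.
At position 4 the labels are {} and the next position 5 has {walk, yellow}, so walk ∨ ○¬yellow is false there. This is the first violation.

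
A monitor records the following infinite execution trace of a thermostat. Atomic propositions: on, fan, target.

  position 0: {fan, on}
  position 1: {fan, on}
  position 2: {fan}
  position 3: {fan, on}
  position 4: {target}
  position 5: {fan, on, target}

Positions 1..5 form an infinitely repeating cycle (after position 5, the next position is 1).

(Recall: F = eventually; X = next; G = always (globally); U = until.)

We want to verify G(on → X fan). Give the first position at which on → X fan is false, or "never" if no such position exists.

Check on → X fan at each position in order: 0 ✓, 1 ✓, 2 ✓.
At position 3 the labels are {fan, on} and the next position 4 has {target}, so on → X fan is false there. This is the first violation.

3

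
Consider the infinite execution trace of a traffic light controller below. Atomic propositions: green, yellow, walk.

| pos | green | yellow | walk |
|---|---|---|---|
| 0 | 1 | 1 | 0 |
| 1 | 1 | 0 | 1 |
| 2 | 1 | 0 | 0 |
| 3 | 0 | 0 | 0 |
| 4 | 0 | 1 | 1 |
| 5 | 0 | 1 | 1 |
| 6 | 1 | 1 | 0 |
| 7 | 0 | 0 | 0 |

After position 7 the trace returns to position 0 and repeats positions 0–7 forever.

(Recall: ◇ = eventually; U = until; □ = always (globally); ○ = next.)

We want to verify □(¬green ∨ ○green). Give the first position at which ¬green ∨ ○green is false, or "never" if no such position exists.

2

Check ¬green ∨ ○green at each position in order: 0 ✓, 1 ✓.
At position 2 the labels are {green} and the next position 3 has {}, so ¬green ∨ ○green is false there. This is the first violation.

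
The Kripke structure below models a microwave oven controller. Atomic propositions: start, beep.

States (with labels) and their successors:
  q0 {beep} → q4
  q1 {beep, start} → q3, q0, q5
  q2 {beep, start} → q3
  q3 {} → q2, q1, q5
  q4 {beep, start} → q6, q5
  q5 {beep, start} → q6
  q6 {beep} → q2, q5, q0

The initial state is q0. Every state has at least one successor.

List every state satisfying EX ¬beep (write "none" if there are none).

{q1, q2}

States satisfying ¬beep: {q3}.
States satisfying EX ¬beep: {q1, q2}.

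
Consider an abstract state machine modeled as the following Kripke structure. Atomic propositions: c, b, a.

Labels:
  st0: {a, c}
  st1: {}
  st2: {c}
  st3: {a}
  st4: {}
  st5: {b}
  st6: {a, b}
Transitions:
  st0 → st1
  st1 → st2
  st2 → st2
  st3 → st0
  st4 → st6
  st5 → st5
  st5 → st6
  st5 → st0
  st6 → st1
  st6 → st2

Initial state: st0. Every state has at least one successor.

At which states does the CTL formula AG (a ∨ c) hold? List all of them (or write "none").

States satisfying a ∨ c: {st0, st2, st3, st6}.
States satisfying AG (a ∨ c): {st2}.

{st2}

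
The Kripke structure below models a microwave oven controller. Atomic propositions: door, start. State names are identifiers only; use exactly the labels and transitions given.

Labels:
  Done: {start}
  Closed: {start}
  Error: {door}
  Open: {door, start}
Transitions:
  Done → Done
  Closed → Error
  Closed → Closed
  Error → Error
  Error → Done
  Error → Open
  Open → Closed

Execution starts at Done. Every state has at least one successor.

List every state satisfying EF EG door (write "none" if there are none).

States satisfying EG door: {Error}.
States satisfying EF EG door: {Closed, Error, Open}.

{Closed, Error, Open}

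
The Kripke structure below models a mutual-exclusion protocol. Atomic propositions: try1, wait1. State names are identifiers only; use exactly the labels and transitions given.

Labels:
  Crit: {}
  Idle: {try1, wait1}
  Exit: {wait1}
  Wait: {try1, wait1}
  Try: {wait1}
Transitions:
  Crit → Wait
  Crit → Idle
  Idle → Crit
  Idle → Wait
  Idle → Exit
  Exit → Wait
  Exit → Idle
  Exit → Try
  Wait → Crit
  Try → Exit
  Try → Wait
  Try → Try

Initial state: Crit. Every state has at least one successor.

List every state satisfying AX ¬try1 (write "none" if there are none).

{Wait}

States satisfying ¬try1: {Crit, Exit, Try}.
States satisfying AX ¬try1: {Wait}.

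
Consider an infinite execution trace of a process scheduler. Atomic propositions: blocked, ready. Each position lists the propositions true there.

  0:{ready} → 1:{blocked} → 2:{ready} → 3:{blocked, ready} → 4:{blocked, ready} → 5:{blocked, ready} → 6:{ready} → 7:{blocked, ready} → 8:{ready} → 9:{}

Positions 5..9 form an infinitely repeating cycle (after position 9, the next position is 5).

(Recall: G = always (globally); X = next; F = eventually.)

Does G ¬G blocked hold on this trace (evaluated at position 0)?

¬G blocked holds at every position 0..9, and those are all positions ever visited, so G ¬G blocked holds.

Yes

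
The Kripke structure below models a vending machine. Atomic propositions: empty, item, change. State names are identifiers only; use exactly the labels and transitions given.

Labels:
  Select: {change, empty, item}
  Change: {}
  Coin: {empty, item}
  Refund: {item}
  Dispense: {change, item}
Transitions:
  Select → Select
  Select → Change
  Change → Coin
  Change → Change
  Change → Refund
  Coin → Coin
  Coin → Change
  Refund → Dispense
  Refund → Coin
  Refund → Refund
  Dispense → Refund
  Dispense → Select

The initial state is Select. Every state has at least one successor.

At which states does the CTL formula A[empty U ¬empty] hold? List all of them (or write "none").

{Change, Refund, Dispense}

States satisfying empty: {Select, Coin}.
States satisfying ¬empty: {Change, Refund, Dispense}.
States satisfying A[empty U ¬empty]: {Change, Refund, Dispense}.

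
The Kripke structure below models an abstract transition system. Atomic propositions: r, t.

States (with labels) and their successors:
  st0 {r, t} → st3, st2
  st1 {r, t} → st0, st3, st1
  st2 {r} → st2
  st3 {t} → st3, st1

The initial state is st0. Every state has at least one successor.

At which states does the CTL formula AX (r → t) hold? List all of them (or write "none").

States satisfying r → t: {st0, st1, st3}.
States satisfying AX (r → t): {st1, st3}.

{st1, st3}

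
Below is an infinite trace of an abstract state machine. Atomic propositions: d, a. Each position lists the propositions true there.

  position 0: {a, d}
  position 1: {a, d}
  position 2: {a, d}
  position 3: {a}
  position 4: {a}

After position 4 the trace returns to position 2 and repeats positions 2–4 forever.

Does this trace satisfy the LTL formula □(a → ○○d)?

Does not hold

a → ○○d must hold at every position from 0 onward. It fails at position 1, so □(a → ○○d) is false.
Positions where a holds: 0, 1, 2, 3, 4.
Check ○○d at each: 0→ok, 1→fails, 2→fails, 3→ok, 4→fails.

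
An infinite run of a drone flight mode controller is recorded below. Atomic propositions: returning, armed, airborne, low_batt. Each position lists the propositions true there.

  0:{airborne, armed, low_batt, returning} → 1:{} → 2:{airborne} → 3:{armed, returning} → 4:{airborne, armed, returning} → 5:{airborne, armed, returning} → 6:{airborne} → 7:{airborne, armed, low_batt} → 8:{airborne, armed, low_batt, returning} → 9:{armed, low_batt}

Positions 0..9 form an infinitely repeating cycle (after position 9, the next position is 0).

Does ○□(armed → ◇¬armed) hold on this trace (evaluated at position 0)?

The position after 0 is 1; □(armed → ◇¬armed) is true there.

Holds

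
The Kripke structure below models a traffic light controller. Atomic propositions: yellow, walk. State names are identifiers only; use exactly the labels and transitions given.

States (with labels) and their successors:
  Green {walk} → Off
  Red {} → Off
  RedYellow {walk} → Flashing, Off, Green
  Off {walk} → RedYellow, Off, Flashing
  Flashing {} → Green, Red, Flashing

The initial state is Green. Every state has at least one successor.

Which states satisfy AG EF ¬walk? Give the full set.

States satisfying EF ¬walk: {Green, Red, RedYellow, Off, Flashing}.
States satisfying AG EF ¬walk: {Green, Red, RedYellow, Off, Flashing}.

{Green, Red, RedYellow, Off, Flashing}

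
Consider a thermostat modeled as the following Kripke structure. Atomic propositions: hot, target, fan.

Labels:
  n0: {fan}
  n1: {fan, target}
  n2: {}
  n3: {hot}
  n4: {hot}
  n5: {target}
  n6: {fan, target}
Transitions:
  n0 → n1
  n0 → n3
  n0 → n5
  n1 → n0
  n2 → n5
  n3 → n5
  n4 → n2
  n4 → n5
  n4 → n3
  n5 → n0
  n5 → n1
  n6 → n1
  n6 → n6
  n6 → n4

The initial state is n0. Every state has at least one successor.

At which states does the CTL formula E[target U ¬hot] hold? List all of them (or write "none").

{n0, n1, n2, n5, n6}

States satisfying target: {n1, n5, n6}.
States satisfying ¬hot: {n0, n1, n2, n5, n6}.
States satisfying E[target U ¬hot]: {n0, n1, n2, n5, n6}.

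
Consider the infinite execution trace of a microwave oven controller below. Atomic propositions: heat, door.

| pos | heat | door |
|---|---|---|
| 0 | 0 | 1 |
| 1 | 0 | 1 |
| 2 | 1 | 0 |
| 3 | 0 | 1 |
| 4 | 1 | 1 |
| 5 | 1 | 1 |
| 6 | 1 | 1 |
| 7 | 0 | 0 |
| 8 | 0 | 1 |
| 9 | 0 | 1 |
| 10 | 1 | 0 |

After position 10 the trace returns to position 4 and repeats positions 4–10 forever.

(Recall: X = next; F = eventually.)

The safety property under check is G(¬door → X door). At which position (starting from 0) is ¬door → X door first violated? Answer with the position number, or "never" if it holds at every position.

never

¬door → X door holds at every position 0..10, and those are all the positions the trace ever visits, so the invariant G(¬door → X door) is never violated.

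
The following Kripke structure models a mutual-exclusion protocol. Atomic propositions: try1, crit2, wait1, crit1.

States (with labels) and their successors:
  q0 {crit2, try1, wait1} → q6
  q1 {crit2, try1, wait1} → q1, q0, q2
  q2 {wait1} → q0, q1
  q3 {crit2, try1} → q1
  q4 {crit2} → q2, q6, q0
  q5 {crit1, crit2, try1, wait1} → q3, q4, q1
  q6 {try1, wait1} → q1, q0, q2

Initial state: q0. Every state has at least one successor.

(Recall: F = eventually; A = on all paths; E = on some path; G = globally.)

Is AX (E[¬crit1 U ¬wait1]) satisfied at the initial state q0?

States satisfying E[¬crit1 U ¬wait1]: {q3, q4}.
States satisfying AX (E[¬crit1 U ¬wait1]): ∅.
q0 ∉ Sat(AX (E[¬crit1 U ¬wait1])).

Does not hold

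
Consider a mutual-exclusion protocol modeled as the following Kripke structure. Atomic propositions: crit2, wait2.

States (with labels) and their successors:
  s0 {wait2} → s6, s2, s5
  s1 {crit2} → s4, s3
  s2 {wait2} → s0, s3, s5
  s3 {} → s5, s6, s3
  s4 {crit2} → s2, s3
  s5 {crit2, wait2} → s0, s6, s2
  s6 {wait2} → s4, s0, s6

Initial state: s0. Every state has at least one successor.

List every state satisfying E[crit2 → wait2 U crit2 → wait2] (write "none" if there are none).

{s0, s2, s3, s5, s6}

States satisfying crit2 → wait2: {s0, s2, s3, s5, s6}.
States satisfying E[crit2 → wait2 U crit2 → wait2]: {s0, s2, s3, s5, s6}.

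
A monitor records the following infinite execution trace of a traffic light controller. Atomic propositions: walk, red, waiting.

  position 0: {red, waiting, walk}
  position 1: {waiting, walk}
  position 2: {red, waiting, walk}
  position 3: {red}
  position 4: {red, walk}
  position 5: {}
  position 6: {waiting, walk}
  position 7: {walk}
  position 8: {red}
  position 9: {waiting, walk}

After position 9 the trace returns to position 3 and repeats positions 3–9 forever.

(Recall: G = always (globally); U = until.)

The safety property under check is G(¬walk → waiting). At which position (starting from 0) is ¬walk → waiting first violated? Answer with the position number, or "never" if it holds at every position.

Check ¬walk → waiting at each position in order: 0 ✓, 1 ✓, 2 ✓.
At position 3 the labels are {red}, so ¬walk → waiting is false there. This is the first violation.

3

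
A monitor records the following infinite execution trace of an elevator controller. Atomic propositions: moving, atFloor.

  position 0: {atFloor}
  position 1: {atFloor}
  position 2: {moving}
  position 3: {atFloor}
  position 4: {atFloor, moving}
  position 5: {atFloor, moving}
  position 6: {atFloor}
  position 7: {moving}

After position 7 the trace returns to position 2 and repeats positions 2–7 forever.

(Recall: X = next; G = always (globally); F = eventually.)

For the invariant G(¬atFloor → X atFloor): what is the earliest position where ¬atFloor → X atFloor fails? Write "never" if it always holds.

7

Check ¬atFloor → X atFloor at each position in order: 0 ✓, 1 ✓, 2 ✓, 3 ✓, 4 ✓, 5 ✓, 6 ✓.
At position 7 the labels are {moving} and the next position 2 has {moving}, so ¬atFloor → X atFloor is false there. This is the first violation.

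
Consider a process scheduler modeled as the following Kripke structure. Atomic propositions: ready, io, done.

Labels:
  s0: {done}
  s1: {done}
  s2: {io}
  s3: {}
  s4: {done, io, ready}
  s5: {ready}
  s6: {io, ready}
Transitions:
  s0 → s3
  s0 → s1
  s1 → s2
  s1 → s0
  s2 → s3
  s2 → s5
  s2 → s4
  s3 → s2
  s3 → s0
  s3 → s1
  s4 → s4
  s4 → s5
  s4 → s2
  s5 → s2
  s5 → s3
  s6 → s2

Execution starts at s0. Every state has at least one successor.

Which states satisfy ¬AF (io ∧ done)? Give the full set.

{s0, s1, s2, s3, s5, s6}

States satisfying io ∧ done: {s4}.
States satisfying AF (io ∧ done): {s4}.
States satisfying ¬AF (io ∧ done): {s0, s1, s2, s3, s5, s6}.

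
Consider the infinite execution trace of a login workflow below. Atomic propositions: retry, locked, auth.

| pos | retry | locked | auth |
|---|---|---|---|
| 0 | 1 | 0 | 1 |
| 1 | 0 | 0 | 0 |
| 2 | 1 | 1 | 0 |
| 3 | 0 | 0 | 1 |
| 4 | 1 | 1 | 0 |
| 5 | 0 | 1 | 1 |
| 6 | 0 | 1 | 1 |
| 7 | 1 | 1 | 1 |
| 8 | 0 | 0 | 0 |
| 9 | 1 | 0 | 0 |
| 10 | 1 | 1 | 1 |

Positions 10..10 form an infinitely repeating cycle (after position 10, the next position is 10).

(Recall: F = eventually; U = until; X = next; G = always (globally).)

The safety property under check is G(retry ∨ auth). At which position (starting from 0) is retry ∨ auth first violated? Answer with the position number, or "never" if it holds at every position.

Check retry ∨ auth at each position in order: 0 ✓.
At position 1 the labels are {}, so retry ∨ auth is false there. This is the first violation.

1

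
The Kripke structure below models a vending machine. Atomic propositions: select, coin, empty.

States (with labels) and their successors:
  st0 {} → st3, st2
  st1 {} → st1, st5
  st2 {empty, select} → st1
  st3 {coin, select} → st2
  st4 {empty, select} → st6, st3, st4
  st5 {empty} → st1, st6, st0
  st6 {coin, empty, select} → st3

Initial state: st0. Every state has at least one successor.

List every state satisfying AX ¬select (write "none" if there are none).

{st1, st2}

States satisfying ¬select: {st0, st1, st5}.
States satisfying AX ¬select: {st1, st2}.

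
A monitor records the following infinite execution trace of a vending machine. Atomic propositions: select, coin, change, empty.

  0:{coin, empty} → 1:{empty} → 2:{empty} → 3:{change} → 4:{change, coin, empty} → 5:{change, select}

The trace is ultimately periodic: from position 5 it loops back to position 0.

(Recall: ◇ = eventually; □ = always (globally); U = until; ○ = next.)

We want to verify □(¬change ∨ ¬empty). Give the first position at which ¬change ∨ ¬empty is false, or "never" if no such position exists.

4

Check ¬change ∨ ¬empty at each position in order: 0 ✓, 1 ✓, 2 ✓, 3 ✓.
At position 4 the labels are {change, coin, empty}, so ¬change ∨ ¬empty is false there. This is the first violation.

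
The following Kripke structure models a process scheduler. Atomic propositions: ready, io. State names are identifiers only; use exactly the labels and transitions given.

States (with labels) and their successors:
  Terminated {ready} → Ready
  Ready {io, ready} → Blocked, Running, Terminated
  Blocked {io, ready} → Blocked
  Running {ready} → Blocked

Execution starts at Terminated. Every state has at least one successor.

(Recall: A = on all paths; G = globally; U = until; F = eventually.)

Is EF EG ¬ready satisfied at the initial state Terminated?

States satisfying EG ¬ready: ∅.
States satisfying EF EG ¬ready: ∅.
No suitable path/successor from Terminated witnesses the formula.
Terminated ∉ Sat(EF EG ¬ready).

Violated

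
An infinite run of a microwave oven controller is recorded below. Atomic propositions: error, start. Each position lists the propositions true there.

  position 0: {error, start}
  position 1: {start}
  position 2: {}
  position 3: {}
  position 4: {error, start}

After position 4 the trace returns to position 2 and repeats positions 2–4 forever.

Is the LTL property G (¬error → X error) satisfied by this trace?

¬error → X error must hold at every position from 0 onward. It fails at position 1, so G (¬error → X error) is false.
Positions where ¬error holds: 1, 2, 3.
Check X error at each: 1→fails, 2→fails, 3→ok.

No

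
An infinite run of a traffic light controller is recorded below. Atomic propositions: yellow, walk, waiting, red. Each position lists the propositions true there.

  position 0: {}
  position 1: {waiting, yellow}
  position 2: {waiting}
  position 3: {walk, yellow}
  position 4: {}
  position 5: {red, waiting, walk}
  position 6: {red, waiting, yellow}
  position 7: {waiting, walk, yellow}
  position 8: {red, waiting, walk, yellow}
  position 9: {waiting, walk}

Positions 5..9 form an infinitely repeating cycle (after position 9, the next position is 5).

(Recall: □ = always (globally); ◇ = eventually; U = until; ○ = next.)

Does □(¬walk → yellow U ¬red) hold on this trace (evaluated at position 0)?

Satisfied

¬walk → yellow U ¬red holds at every position 0..9, and those are all positions ever visited, so □(¬walk → yellow U ¬red) holds.
Positions where ¬walk holds: 0, 1, 2, 4, 6.
Check yellow U ¬red at each: 0→ok, 1→ok, 2→ok, 4→ok, 6→ok.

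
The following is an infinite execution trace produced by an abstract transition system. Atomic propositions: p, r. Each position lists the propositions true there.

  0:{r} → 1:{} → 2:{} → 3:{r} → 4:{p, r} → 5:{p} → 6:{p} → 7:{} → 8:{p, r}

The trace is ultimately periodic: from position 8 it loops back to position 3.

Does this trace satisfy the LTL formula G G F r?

Holds

G F r holds at every position 0..8, and those are all positions ever visited, so G G F r holds.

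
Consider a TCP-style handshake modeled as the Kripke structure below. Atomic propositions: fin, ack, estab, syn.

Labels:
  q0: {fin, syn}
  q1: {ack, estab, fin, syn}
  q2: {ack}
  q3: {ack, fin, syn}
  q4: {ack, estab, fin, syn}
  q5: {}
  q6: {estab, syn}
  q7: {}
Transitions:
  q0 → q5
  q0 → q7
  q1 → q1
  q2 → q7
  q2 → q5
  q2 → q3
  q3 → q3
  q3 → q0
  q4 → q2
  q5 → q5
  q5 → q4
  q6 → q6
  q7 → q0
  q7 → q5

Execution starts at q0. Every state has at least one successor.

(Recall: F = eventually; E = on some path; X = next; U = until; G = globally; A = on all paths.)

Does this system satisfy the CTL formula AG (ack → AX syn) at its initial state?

Does not hold

States satisfying ack → AX syn: {q0, q1, q3, q5, q6, q7}.
States satisfying AG (ack → AX syn): {q1, q6}.
q2 is reachable from q0 and violates ack → AX syn, so AG fails at q0.
q0 ∉ Sat(AG (ack → AX syn)).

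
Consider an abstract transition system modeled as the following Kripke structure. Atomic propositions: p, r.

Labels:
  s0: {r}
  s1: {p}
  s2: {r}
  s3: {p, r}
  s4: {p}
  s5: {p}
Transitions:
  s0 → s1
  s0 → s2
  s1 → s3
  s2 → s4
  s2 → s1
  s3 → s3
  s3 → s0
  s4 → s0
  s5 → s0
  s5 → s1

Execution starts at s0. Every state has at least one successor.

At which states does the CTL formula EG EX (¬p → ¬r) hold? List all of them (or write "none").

States satisfying EX (¬p → ¬r): {s0, s1, s2, s3, s5}.
States satisfying EG EX (¬p → ¬r): {s0, s1, s2, s3, s5}.

{s0, s1, s2, s3, s5}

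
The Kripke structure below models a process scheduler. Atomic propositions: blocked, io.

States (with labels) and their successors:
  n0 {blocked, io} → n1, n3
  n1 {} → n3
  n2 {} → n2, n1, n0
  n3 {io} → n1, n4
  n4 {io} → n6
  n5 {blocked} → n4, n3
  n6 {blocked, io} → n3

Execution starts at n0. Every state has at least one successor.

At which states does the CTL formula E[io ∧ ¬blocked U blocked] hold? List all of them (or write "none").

States satisfying io ∧ ¬blocked: {n3, n4}.
States satisfying blocked: {n0, n5, n6}.
States satisfying E[io ∧ ¬blocked U blocked]: {n0, n3, n4, n5, n6}.

{n0, n3, n4, n5, n6}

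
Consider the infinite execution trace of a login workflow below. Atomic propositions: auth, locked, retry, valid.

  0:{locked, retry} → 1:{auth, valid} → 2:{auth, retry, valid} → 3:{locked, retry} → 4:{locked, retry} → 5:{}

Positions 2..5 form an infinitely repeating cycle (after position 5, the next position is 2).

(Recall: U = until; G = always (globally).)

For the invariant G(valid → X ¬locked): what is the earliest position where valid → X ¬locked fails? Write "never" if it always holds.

2

Check valid → X ¬locked at each position in order: 0 ✓, 1 ✓.
At position 2 the labels are {auth, retry, valid} and the next position 3 has {locked, retry}, so valid → X ¬locked is false there. This is the first violation.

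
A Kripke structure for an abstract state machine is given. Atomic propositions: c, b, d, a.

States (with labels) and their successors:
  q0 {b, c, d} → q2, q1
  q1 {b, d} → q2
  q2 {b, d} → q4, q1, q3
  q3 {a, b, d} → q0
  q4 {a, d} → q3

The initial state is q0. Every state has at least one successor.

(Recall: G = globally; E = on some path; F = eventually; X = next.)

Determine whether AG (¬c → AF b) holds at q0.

Holds

States satisfying ¬c → AF b: {q0, q1, q2, q3, q4}.
States satisfying AG (¬c → AF b): {q0, q1, q2, q3, q4}.
Every state reachable from q0 satisfies ¬c → AF b.
q0 ∈ Sat(AG (¬c → AF b)).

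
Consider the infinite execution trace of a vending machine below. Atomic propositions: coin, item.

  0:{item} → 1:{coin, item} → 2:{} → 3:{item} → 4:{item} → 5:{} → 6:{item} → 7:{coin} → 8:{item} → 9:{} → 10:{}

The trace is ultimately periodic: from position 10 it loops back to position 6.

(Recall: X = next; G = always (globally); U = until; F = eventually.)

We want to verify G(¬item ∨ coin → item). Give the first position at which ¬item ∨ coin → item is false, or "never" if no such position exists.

2

Check ¬item ∨ coin → item at each position in order: 0 ✓, 1 ✓.
At position 2 the labels are {}, so ¬item ∨ coin → item is false there. This is the first violation.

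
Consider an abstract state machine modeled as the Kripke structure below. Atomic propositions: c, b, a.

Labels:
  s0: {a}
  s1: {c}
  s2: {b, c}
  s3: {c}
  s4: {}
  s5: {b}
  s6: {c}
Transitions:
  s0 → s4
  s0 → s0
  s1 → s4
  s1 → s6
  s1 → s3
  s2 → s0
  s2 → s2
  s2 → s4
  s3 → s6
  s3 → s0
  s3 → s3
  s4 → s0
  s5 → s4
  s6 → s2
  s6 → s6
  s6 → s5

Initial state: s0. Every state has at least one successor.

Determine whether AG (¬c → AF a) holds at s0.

Satisfied

States satisfying ¬c → AF a: {s0, s1, s2, s3, s4, s5, s6}.
States satisfying AG (¬c → AF a): {s0, s1, s2, s3, s4, s5, s6}.
Every state reachable from s0 satisfies ¬c → AF a.
s0 ∈ Sat(AG (¬c → AF a)).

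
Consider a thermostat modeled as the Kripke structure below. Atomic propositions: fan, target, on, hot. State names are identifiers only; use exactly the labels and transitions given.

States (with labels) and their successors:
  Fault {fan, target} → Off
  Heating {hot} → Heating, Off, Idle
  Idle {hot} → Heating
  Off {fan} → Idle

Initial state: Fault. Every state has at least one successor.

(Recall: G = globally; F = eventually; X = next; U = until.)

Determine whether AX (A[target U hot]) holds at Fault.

States satisfying A[target U hot]: {Heating, Idle}.
States satisfying AX (A[target U hot]): {Idle, Off}.
Fault ∉ Sat(AX (A[target U hot])).

Violated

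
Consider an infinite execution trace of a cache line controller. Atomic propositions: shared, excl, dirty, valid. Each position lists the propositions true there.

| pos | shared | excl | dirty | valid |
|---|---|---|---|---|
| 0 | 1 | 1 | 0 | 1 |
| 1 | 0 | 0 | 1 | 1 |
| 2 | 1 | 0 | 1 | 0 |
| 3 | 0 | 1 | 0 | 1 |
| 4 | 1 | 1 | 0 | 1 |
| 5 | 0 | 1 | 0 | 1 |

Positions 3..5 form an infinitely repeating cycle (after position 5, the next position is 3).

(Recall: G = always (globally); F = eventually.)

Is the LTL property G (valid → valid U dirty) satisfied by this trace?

valid → valid U dirty must hold at every position from 0 onward. It fails at position 3, so G (valid → valid U dirty) is false.
Positions where valid holds: 0, 1, 3, 4, 5.
Check valid U dirty at each: 0→ok, 1→ok, 3→fails, 4→fails, 5→fails.

Violated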